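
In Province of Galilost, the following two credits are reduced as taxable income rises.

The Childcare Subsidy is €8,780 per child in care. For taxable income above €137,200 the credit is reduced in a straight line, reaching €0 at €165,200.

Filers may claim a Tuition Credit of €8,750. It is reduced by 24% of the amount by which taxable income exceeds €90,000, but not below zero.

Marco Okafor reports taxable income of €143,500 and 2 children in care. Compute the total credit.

€13,609

Childcare Subsidy: base = 2 × €8,780 = €17,560. €143,500 is €6,300 into a €28,000 phase-out range, leaving 21,700/28,000 of the credit: €17,560 × 21,700/28,000 = €13,609.
Tuition Credit: 24% of the €53,500 excess over €90,000 is €12,840 ≥ base, so the credit is €0.
Total: €13,609 + €0 = €13,609.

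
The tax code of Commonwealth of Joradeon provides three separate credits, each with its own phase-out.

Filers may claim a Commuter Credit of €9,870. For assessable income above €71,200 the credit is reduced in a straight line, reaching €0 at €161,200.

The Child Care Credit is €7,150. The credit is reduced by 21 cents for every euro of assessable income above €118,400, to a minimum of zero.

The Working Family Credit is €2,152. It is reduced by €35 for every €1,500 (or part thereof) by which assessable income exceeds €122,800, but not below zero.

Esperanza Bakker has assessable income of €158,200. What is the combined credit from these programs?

Commuter Credit: €158,200 is €87,000 into a €90,000 phase-out range, leaving 3,000/90,000 of the credit: €9,870 × 3,000/90,000 = €329.
Child Care Credit: 21% of the €39,800 excess over €118,400 is €8,358 ≥ base, so the credit is €0.
Working Family Credit: income exceeds €122,800 by €35,400, which is 24 full-or-partial €1,500 increments; reduction = 24 × €35 = €840, leaving €1,312.
Total: €329 + €0 + €1,312 = €1,641.

€1,641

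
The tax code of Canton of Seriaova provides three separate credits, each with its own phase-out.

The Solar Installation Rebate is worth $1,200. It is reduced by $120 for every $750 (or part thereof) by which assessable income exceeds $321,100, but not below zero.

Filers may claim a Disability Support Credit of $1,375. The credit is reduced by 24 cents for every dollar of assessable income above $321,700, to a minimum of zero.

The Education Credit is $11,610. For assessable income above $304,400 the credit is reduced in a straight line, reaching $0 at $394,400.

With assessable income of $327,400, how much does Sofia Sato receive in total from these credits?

Solar Installation Rebate: income exceeds $321,100 by $6,300, which is 9 full-or-partial $750 increments; reduction = 9 × $120 = $1,080, leaving $120.
Disability Support Credit: 24% of the $5,700 excess over $321,700 is $1,368; credit = $1,375 − $1,368 = $7.
Education Credit: $327,400 is $23,000 into a $90,000 phase-out range, leaving 67,000/90,000 of the credit: $11,610 × 67,000/90,000 = $8,643.
Total: $120 + $7 + $8,643 = $8,770.

$8,770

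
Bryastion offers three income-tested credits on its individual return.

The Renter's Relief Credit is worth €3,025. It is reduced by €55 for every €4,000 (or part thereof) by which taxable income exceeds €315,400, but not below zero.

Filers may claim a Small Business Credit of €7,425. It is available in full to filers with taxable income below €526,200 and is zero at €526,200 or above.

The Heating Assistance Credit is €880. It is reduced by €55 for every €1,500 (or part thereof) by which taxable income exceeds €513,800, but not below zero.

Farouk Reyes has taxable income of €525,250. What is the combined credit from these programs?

Renter's Relief Credit: income exceeds €315,400 by €209,850, which is 53 full-or-partial €4,000 increments; reduction = 53 × €55 = €2,915, leaving €110.
Small Business Credit: €525,250 is below the €526,200 cutoff, so the full €7,425 applies.
Heating Assistance Credit: income exceeds €513,800 by €11,450, which is 8 full-or-partial €1,500 increments; reduction = 8 × €55 = €440, leaving €440.
Total: €110 + €7,425 + €440 = €7,975.

€7,975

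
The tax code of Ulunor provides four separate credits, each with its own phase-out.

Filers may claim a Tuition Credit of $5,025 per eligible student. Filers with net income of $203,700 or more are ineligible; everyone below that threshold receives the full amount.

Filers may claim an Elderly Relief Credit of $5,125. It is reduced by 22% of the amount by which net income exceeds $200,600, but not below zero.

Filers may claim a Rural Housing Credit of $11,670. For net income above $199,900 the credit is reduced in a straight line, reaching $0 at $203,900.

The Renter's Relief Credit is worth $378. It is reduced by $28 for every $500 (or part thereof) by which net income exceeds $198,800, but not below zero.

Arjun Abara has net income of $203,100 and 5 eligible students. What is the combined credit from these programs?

Tuition Credit: base = 5 × $5,025 = $25,125. $203,100 is below the $203,700 cutoff, so the full $25,125 applies.
Elderly Relief Credit: 22% of the $2,500 excess over $200,600 is $550; credit = $5,125 − $550 = $4,575.
Rural Housing Credit: $203,100 is $3,200 into a $4,000 phase-out range, leaving 800/4,000 of the credit: $11,670 × 800/4,000 = $2,334.
Renter's Relief Credit: income exceeds $198,800 by $4,300, which is 9 full-or-partial $500 increments; reduction = 9 × $28 = $252, leaving $126.
Total: $25,125 + $4,575 + $2,334 + $126 = $32,160.

$32,160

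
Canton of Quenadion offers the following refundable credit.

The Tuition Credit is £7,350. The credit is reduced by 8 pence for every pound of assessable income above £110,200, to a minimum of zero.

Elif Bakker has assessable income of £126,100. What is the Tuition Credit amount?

Tuition Credit: 8% of the £15,900 excess over £110,200 is £1,272; credit = £7,350 − £1,272 = £6,078.

£6,078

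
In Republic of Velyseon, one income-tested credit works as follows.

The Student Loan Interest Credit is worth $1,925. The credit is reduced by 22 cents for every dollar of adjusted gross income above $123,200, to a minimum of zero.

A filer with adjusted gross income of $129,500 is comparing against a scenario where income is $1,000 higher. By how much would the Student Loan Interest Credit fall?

$220

At $129,500 — 22% of the $6,300 excess over $123,200 is $1,386; credit = $1,925 − $1,386 = $539.
At $130,500 — 22% of the $7,300 excess over $123,200 is $1,606; credit = $1,925 − $1,606 = $319.
Lost: $539 − $319 = $220.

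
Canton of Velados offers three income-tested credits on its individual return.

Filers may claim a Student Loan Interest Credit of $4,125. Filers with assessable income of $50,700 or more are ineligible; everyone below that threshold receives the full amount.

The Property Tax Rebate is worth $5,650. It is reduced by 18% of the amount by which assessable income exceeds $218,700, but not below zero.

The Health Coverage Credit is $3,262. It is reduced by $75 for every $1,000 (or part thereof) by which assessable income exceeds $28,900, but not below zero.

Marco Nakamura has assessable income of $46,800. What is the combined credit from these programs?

Student Loan Interest Credit: $46,800 is below the $50,700 cutoff, so the full $4,125 applies.
Property Tax Rebate: $46,800 is at or below the $218,700 threshold, so the full $5,650 applies.
Health Coverage Credit: income exceeds $28,900 by $17,900, which is 18 full-or-partial $1,000 increments; reduction = 18 × $75 = $1,350, leaving $1,912.
Total: $4,125 + $5,650 + $1,912 = $11,687.

$11,687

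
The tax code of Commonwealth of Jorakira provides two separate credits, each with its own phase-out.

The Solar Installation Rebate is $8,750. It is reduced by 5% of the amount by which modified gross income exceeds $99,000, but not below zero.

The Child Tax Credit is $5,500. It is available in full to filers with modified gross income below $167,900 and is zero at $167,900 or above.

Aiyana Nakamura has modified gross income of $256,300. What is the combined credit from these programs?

Solar Installation Rebate: 5% of the $157,300 excess over $99,000 is $7,865; credit = $8,750 − $7,865 = $885.
Child Tax Credit: $256,300 meets or exceeds the $167,900 cutoff, so the credit is $0.
Total: $885 + $0 = $885.

$885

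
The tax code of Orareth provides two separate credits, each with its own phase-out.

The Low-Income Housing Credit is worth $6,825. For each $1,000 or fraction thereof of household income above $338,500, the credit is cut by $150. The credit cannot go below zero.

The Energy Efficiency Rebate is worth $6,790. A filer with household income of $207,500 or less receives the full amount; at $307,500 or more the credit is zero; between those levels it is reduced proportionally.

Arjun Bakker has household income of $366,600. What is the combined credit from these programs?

$2,475

Low-Income Housing Credit: income exceeds $338,500 by $28,100, which is 29 full-or-partial $1,000 increments; reduction = 29 × $150 = $4,350, leaving $2,475.
Energy Efficiency Rebate: $366,600 is at or above $307,500, so the credit is $0.
Total: $2,475 + $0 = $2,475.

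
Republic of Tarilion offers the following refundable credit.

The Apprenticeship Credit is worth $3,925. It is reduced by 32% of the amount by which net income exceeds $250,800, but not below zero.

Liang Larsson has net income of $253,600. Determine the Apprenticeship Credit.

Apprenticeship Credit: 32% of the $2,800 excess over $250,800 is $896; credit = $3,925 − $896 = $3,029.

$3,029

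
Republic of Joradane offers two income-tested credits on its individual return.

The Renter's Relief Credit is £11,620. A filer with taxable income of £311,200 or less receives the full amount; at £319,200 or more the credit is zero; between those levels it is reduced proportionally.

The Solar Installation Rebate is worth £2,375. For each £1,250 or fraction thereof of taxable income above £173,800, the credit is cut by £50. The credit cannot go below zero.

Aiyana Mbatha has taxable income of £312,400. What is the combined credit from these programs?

Renter's Relief Credit: £312,400 is £1,200 into a £8,000 phase-out range, leaving 6,800/8,000 of the credit: £11,620 × 6,800/8,000 = £9,877.
Solar Installation Rebate: income exceeds £173,800 by £138,600 → 111 increments × £50 = £5,550 ≥ base, so the credit is £0.
Total: £9,877 + £0 = £9,877.

£9,877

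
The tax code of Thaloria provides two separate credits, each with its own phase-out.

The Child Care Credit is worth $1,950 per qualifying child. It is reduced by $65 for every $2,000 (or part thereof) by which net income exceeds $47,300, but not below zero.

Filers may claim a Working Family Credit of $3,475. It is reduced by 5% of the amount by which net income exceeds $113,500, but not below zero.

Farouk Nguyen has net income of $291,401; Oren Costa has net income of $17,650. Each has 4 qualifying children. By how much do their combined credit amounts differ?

Farouk ($291,401): Child Care Credit: base = 4 × $1,950 = $7,800. income exceeds $47,300 by $244,101 → 123 increments × $65 = $7,995 ≥ base, so the credit is $0. Working Family Credit: 5% of the $177,901 excess over $113,500 is $8,895.05 ≥ base, so the credit is $0. total $0 + $0 = $0
Oren ($17,650): Child Care Credit: base = 4 × $1,950 = $7,800. $17,650 is at or below the $47,300 threshold, so the full $7,800 applies. Working Family Credit: $17,650 is at or below the $113,500 threshold, so the full $3,475 applies. total $7,800 + $3,475 = $11,275
Difference: |$0 − $11,275| = $11,275.

$11,275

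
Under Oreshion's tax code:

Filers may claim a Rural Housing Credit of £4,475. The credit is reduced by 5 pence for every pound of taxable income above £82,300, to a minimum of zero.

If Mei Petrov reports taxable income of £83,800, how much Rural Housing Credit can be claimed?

£4,400

Rural Housing Credit: 5% of the £1,500 excess over £82,300 is £75; credit = £4,475 − £75 = £4,400.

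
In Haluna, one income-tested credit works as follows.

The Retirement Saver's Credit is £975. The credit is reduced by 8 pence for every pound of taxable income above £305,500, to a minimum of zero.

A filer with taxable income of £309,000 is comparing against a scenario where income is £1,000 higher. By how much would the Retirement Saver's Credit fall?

£80

At £309,000 — 8% of the £3,500 excess over £305,500 is £280; credit = £975 − £280 = £695.
At £310,000 — 8% of the £4,500 excess over £305,500 is £360; credit = £975 − £360 = £615.
Lost: £695 − £615 = £80.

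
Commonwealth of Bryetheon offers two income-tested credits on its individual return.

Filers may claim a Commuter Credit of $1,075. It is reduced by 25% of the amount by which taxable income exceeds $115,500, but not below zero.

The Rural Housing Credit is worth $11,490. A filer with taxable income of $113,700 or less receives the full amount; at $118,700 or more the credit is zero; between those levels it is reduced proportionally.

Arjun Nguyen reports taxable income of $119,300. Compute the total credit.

Commuter Credit: 25% of the $3,800 excess over $115,500 is $950; credit = $1,075 − $950 = $125.
Rural Housing Credit: $119,300 is at or above $118,700, so the credit is $0.
Total: $125 + $0 = $125.

$125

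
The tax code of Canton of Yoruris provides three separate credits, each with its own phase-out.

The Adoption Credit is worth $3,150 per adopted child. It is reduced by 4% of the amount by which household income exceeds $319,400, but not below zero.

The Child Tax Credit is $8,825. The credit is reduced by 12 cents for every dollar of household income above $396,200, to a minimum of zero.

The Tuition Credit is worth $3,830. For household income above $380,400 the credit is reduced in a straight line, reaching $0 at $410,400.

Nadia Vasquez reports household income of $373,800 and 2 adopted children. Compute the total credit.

$16,779

Adoption Credit: base = 2 × $3,150 = $6,300. 4% of the $54,400 excess over $319,400 is $2,176; credit = $6,300 − $2,176 = $4,124.
Child Tax Credit: $373,800 is at or below the $396,200 threshold, so the full $8,825 applies.
Tuition Credit: $373,800 is at or below the $380,400 threshold, so the full $3,830 applies.
Total: $4,124 + $8,825 + $3,830 = $16,779.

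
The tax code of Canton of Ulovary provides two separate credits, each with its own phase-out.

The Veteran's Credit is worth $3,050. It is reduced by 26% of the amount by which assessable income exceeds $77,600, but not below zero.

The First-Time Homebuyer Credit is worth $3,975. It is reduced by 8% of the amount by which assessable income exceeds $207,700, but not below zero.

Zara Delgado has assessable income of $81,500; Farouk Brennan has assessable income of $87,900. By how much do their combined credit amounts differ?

$1,664

Zara ($81,500): Veteran's Credit: 26% of the $3,900 excess over $77,600 is $1,014; credit = $3,050 − $1,014 = $2,036. First-Time Homebuyer Credit: $81,500 is at or below the $207,700 threshold, so the full $3,975 applies. total $2,036 + $3,975 = $6,011
Farouk ($87,900): Veteran's Credit: 26% of the $10,300 excess over $77,600 is $2,678; credit = $3,050 − $2,678 = $372. First-Time Homebuyer Credit: $87,900 is at or below the $207,700 threshold, so the full $3,975 applies. total $372 + $3,975 = $4,347
Difference: |$6,011 − $4,347| = $1,664.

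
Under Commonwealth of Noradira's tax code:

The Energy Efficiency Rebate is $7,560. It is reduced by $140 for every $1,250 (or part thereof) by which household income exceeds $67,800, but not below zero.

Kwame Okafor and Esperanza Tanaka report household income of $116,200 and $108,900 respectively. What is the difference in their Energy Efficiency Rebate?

Kwame ($116,200): Energy Efficiency Rebate: income exceeds $67,800 by $48,400, which is 39 full-or-partial $1,250 increments; reduction = 39 × $140 = $5,460, leaving $2,100.
Esperanza ($108,900): Energy Efficiency Rebate: income exceeds $67,800 by $41,100, which is 33 full-or-partial $1,250 increments; reduction = 33 × $140 = $4,620, leaving $2,940.
Difference: |$2,100 − $2,940| = $840.

$840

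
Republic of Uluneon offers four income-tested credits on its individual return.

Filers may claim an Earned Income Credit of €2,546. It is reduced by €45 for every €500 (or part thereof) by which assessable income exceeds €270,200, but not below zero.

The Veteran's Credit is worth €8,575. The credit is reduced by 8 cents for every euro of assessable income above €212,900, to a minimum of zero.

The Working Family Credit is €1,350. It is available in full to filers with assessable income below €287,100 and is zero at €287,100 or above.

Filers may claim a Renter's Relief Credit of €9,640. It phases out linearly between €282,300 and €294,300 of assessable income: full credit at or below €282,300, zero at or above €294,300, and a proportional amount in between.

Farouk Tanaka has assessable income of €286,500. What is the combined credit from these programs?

Earned Income Credit: income exceeds €270,200 by €16,300, which is 33 full-or-partial €500 increments; reduction = 33 × €45 = €1,485, leaving €1,061.
Veteran's Credit: 8% of the €73,600 excess over €212,900 is €5,888; credit = €8,575 − €5,888 = €2,687.
Working Family Credit: €286,500 is below the €287,100 cutoff, so the full €1,350 applies.
Renter's Relief Credit: €286,500 is €4,200 into a €12,000 phase-out range, leaving 7,800/12,000 of the credit: €9,640 × 7,800/12,000 = €6,266.
Total: €1,061 + €2,687 + €1,350 + €6,266 = €11,364.

€11,364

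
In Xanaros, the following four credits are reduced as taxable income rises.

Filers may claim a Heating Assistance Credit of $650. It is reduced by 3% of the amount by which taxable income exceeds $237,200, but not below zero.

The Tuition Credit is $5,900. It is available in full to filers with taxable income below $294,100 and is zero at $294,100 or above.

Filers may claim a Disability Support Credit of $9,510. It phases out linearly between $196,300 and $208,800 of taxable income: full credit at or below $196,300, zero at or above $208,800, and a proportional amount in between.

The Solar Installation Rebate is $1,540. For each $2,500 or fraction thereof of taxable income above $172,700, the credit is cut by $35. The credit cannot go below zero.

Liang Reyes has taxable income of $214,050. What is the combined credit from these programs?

Heating Assistance Credit: $214,050 is at or below the $237,200 threshold, so the full $650 applies.
Tuition Credit: $214,050 is below the $294,100 cutoff, so the full $5,900 applies.
Disability Support Credit: $214,050 is at or above $208,800, so the credit is $0.
Solar Installation Rebate: income exceeds $172,700 by $41,350, which is 17 full-or-partial $2,500 increments; reduction = 17 × $35 = $595, leaving $945.
Total: $650 + $5,900 + $0 + $945 = $7,495.

$7,495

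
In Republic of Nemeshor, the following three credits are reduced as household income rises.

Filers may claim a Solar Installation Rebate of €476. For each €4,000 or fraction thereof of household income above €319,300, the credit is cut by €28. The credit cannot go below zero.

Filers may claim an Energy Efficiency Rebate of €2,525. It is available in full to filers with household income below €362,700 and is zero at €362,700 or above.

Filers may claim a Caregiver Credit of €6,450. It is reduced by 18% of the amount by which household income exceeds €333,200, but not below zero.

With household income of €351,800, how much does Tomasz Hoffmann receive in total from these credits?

€5,851

Solar Installation Rebate: income exceeds €319,300 by €32,500, which is 9 full-or-partial €4,000 increments; reduction = 9 × €28 = €252, leaving €224.
Energy Efficiency Rebate: €351,800 is below the €362,700 cutoff, so the full €2,525 applies.
Caregiver Credit: 18% of the €18,600 excess over €333,200 is €3,348; credit = €6,450 − €3,348 = €3,102.
Total: €224 + €2,525 + €3,102 = €5,851.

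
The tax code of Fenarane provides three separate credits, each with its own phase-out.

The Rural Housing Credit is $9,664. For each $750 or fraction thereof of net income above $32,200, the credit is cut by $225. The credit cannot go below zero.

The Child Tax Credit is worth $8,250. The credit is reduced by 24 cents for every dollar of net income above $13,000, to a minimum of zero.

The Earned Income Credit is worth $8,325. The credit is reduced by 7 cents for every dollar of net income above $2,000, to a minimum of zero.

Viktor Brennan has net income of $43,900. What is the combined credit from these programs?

$12,290

Rural Housing Credit: income exceeds $32,200 by $11,700, which is 16 full-or-partial $750 increments; reduction = 16 × $225 = $3,600, leaving $6,064.
Child Tax Credit: 24% of the $30,900 excess over $13,000 is $7,416; credit = $8,250 − $7,416 = $834.
Earned Income Credit: 7% of the $41,900 excess over $2,000 is $2,933; credit = $8,325 − $2,933 = $5,392.
Total: $6,064 + $834 + $5,392 = $12,290.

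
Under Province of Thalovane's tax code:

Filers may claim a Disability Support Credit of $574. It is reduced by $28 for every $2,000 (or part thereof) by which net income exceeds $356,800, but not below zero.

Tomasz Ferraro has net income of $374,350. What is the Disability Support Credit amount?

Disability Support Credit: income exceeds $356,800 by $17,550, which is 9 full-or-partial $2,000 increments; reduction = 9 × $28 = $252, leaving $322.

$322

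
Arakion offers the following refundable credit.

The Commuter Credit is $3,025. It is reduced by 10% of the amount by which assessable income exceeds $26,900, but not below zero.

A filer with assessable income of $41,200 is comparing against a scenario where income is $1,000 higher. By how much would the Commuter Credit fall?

$100

At $41,200 — 10% of the $14,300 excess over $26,900 is $1,430; credit = $3,025 − $1,430 = $1,595.
At $42,200 — 10% of the $15,300 excess over $26,900 is $1,530; credit = $3,025 − $1,530 = $1,495.
Lost: $1,595 − $1,495 = $100.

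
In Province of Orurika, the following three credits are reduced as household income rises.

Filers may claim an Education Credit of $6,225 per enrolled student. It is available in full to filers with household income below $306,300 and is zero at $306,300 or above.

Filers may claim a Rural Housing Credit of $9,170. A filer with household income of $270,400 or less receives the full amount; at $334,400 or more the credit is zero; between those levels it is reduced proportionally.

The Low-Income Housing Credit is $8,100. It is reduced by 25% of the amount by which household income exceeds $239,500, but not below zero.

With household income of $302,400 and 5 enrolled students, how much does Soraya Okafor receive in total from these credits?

$35,710

Education Credit: base = 5 × $6,225 = $31,125. $302,400 is below the $306,300 cutoff, so the full $31,125 applies.
Rural Housing Credit: $302,400 is $32,000 into a $64,000 phase-out range, leaving 32,000/64,000 of the credit: $9,170 × 32,000/64,000 = $4,585.
Low-Income Housing Credit: 25% of the $62,900 excess over $239,500 is $15,725 ≥ base, so the credit is $0.
Total: $31,125 + $4,585 + $0 = $35,710.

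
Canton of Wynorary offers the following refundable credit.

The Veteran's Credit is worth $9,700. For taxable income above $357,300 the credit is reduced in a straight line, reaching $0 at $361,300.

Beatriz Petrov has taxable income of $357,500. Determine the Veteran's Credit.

Veteran's Credit: $357,500 is $200 into a $4,000 phase-out range, leaving 3,800/4,000 of the credit: $9,700 × 3,800/4,000 = $9,215.

$9,215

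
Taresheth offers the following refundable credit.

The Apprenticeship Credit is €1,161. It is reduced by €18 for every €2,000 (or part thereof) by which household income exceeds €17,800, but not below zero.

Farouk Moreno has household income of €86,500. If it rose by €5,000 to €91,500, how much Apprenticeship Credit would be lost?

€36

At €86,500 — income exceeds €17,800 by €68,700, which is 35 full-or-partial €2,000 increments; reduction = 35 × €18 = €630, leaving €531.
At €91,500 — income exceeds €17,800 by €73,700, which is 37 full-or-partial €2,000 increments; reduction = 37 × €18 = €666, leaving €495.
Lost: €531 − €495 = €36.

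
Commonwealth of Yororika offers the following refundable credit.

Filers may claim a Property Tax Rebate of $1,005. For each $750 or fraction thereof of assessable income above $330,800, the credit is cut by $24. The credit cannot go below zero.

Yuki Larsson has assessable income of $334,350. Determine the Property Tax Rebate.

$885

Property Tax Rebate: income exceeds $330,800 by $3,550, which is 5 full-or-partial $750 increments; reduction = 5 × $24 = $120, leaving $885.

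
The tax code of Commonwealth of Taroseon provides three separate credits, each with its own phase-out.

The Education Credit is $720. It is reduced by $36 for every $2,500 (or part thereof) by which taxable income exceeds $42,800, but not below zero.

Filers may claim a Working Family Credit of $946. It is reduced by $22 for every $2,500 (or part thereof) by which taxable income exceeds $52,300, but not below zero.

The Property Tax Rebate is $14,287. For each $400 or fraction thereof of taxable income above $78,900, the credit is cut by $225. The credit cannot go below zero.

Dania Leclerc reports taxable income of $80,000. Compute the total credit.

$14,474

Education Credit: income exceeds $42,800 by $37,200, which is 15 full-or-partial $2,500 increments; reduction = 15 × $36 = $540, leaving $180.
Working Family Credit: income exceeds $52,300 by $27,700, which is 12 full-or-partial $2,500 increments; reduction = 12 × $22 = $264, leaving $682.
Property Tax Rebate: income exceeds $78,900 by $1,100, which is 3 full-or-partial $400 increments; reduction = 3 × $225 = $675, leaving $13,612.
Total: $180 + $682 + $13,612 = $14,474.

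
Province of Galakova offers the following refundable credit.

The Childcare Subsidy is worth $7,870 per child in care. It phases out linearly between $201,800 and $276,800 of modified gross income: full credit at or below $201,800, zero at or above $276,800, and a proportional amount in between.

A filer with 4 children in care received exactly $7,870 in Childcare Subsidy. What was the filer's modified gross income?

Full credit = 4 × $7,870 = $31,480.
$7,870 is 7,870/31,480 of the full $31,480, so 23,610/31,480 of the $75,000 range has been used: income = $201,800 + $75,000 × 23,610/31,480 = $258,050.

$258,050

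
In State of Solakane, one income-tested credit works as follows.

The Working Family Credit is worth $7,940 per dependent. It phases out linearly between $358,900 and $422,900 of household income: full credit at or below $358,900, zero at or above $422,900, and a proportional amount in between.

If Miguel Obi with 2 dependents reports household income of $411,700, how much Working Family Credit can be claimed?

Working Family Credit: base = 2 × $7,940 = $15,880. $411,700 is $52,800 into a $64,000 phase-out range, leaving 11,200/64,000 of the credit: $15,880 × 11,200/64,000 = $2,779.

$2,779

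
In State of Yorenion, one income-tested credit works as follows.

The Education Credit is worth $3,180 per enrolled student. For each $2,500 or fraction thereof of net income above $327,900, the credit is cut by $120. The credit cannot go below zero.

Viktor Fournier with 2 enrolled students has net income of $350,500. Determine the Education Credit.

$5,160

Education Credit: base = 2 × $3,180 = $6,360. income exceeds $327,900 by $22,600, which is 10 full-or-partial $2,500 increments; reduction = 10 × $120 = $1,200, leaving $5,160.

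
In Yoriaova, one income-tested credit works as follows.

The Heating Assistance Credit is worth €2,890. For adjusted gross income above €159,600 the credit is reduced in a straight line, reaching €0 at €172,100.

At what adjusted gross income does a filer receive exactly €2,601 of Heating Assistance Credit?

€2,601 is 2,601/2,890 of the full €2,890, so 289/2,890 of the €12,500 range has been used: income = €159,600 + €12,500 × 289/2,890 = €160,850.

€160,850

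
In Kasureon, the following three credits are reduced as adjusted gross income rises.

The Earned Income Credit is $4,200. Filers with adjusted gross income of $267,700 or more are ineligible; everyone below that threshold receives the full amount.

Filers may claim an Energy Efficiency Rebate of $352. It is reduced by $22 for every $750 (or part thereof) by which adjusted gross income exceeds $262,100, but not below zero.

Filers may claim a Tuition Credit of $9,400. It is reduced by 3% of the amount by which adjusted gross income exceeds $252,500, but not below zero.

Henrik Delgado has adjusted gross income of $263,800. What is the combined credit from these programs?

Earned Income Credit: $263,800 is below the $267,700 cutoff, so the full $4,200 applies.
Energy Efficiency Rebate: income exceeds $262,100 by $1,700, which is 3 full-or-partial $750 increments; reduction = 3 × $22 = $66, leaving $286.
Tuition Credit: 3% of the $11,300 excess over $252,500 is $339; credit = $9,400 − $339 = $9,061.
Total: $4,200 + $286 + $9,061 = $13,547.

$13,547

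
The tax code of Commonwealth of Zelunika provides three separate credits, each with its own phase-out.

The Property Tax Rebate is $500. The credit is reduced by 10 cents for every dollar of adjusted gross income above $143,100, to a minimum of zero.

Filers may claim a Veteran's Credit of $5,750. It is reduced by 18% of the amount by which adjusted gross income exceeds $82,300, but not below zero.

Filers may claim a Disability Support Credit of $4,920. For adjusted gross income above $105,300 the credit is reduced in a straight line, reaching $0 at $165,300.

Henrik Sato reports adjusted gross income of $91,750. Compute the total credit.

Property Tax Rebate: $91,750 is at or below the $143,100 threshold, so the full $500 applies.
Veteran's Credit: 18% of the $9,450 excess over $82,300 is $1,701; credit = $5,750 − $1,701 = $4,049.
Disability Support Credit: $91,750 is at or below the $105,300 threshold, so the full $4,920 applies.
Total: $500 + $4,049 + $4,920 = $9,469.

$9,469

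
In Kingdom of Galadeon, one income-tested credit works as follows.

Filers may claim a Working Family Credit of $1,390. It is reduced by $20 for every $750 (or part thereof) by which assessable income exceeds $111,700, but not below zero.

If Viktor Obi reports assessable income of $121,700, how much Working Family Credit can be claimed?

$1,110

Working Family Credit: income exceeds $111,700 by $10,000, which is 14 full-or-partial $750 increments; reduction = 14 × $20 = $280, leaving $1,110.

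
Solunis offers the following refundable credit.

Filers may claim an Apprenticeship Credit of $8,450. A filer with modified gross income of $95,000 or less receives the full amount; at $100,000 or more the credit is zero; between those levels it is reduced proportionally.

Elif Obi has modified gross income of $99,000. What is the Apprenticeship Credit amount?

$1,690

Apprenticeship Credit: $99,000 is $4,000 into a $5,000 phase-out range, leaving 1,000/5,000 of the credit: $8,450 × 1,000/5,000 = $1,690.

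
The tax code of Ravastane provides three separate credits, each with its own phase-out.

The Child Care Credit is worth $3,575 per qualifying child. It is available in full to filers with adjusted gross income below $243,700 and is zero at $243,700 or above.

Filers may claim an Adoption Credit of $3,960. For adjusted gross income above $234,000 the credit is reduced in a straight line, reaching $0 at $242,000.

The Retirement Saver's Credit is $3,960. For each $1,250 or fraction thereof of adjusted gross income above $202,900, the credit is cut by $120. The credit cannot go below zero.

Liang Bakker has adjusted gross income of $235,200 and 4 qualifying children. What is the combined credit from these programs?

$18,506

Child Care Credit: base = 4 × $3,575 = $14,300. $235,200 is below the $243,700 cutoff, so the full $14,300 applies.
Adoption Credit: $235,200 is $1,200 into a $8,000 phase-out range, leaving 6,800/8,000 of the credit: $3,960 × 6,800/8,000 = $3,366.
Retirement Saver's Credit: income exceeds $202,900 by $32,300, which is 26 full-or-partial $1,250 increments; reduction = 26 × $120 = $3,120, leaving $840.
Total: $14,300 + $3,366 + $840 = $18,506.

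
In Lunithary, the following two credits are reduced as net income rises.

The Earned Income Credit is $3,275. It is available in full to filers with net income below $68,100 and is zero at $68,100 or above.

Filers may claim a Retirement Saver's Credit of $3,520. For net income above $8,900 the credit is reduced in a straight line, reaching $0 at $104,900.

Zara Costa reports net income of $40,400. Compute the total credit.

Earned Income Credit: $40,400 is below the $68,100 cutoff, so the full $3,275 applies.
Retirement Saver's Credit: $40,400 is $31,500 into a $96,000 phase-out range, leaving 64,500/96,000 of the credit: $3,520 × 64,500/96,000 = $2,365.
Total: $3,275 + $2,365 = $5,640.

$5,640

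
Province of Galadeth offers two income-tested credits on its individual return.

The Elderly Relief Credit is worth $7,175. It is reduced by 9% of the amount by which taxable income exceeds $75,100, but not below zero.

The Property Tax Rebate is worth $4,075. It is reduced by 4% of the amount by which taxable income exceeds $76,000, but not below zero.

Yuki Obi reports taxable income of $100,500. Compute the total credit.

$7,984

Elderly Relief Credit: 9% of the $25,400 excess over $75,100 is $2,286; credit = $7,175 − $2,286 = $4,889.
Property Tax Rebate: 4% of the $24,500 excess over $76,000 is $980; credit = $4,075 − $980 = $3,095.
Total: $4,889 + $3,095 = $7,984.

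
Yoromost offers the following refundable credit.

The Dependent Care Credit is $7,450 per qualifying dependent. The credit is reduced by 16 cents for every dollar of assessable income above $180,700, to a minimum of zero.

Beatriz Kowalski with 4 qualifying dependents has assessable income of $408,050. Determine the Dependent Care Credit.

Dependent Care Credit: base = 4 × $7,450 = $29,800. 16% of the $227,350 excess over $180,700 is $36,376 ≥ base, so the credit is $0.

$0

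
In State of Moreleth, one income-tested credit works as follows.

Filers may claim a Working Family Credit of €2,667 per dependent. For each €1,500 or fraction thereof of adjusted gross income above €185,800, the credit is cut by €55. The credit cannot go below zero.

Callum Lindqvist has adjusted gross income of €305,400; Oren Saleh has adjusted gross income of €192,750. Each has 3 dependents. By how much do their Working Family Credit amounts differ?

€4,125

Callum (€305,400): Working Family Credit: base = 3 × €2,667 = €8,001. income exceeds €185,800 by €119,600, which is 80 full-or-partial €1,500 increments; reduction = 80 × €55 = €4,400, leaving €3,601.
Oren (€192,750): Working Family Credit: base = 3 × €2,667 = €8,001. income exceeds €185,800 by €6,950, which is 5 full-or-partial €1,500 increments; reduction = 5 × €55 = €275, leaving €7,726.
Difference: |€3,601 − €7,726| = €4,125.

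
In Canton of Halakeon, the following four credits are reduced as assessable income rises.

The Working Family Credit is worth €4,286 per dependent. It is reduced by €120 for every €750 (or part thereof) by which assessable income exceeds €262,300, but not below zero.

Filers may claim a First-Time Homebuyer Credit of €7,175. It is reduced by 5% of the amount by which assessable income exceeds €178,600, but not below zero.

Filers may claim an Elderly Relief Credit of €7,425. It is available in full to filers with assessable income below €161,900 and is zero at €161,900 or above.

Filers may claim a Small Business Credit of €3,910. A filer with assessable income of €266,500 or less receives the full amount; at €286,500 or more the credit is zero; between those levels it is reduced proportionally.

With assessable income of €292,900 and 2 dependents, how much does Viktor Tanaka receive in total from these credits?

€5,112

Working Family Credit: base = 2 × €4,286 = €8,572. income exceeds €262,300 by €30,600, which is 41 full-or-partial €750 increments; reduction = 41 × €120 = €4,920, leaving €3,652.
First-Time Homebuyer Credit: 5% of the €114,300 excess over €178,600 is €5,715; credit = €7,175 − €5,715 = €1,460.
Elderly Relief Credit: €292,900 meets or exceeds the €161,900 cutoff, so the credit is €0.
Small Business Credit: €292,900 is at or above €286,500, so the credit is €0.
Total: €3,652 + €1,460 + €0 + €0 = €5,112.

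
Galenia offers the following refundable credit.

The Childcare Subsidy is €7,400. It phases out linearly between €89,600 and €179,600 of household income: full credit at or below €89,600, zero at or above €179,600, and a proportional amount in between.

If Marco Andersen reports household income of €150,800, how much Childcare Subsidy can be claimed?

€2,368

Childcare Subsidy: €150,800 is €61,200 into a €90,000 phase-out range, leaving 28,800/90,000 of the credit: €7,400 × 28,800/90,000 = €2,368.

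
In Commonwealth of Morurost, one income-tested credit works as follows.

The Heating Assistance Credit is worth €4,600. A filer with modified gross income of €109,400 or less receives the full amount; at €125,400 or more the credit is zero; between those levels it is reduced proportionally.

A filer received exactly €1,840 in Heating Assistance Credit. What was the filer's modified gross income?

€1,840 is 1,840/4,600 of the full €4,600, so 2,760/4,600 of the €16,000 range has been used: income = €109,400 + €16,000 × 2,760/4,600 = €119,000.

€119,000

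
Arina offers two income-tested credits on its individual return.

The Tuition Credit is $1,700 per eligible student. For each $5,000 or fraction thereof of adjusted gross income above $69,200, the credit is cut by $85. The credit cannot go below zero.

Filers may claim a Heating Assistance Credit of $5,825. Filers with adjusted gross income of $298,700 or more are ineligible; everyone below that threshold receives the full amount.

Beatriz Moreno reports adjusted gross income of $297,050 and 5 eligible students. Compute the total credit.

$10,415

Tuition Credit: base = 5 × $1,700 = $8,500. income exceeds $69,200 by $227,850, which is 46 full-or-partial $5,000 increments; reduction = 46 × $85 = $3,910, leaving $4,590.
Heating Assistance Credit: $297,050 is below the $298,700 cutoff, so the full $5,825 applies.
Total: $4,590 + $5,825 = $10,415.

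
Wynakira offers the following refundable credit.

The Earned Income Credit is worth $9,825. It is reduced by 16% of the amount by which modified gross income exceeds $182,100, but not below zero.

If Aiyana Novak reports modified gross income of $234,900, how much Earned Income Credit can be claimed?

Earned Income Credit: 16% of the $52,800 excess over $182,100 is $8,448; credit = $9,825 − $8,448 = $1,377.

$1,377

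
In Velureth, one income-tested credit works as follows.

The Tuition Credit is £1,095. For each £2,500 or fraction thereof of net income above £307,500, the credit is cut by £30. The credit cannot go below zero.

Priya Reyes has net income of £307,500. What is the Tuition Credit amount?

£1,095

Tuition Credit: £307,500 is at or below the £307,500 threshold, so the full £1,095 applies.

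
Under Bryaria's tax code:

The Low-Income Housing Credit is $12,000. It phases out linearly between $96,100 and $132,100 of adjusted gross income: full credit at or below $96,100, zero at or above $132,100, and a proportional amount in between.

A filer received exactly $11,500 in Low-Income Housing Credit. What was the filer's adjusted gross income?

$97,600

$11,500 is 11,500/12,000 of the full $12,000, so 500/12,000 of the $36,000 range has been used: income = $96,100 + $36,000 × 500/12,000 = $97,600.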